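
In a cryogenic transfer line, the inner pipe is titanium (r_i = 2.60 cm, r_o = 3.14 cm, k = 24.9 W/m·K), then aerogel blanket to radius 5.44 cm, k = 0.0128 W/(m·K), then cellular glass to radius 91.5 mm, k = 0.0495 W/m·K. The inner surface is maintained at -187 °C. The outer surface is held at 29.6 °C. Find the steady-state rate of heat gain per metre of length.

Resistance network (inner→outer):
  R'_titanium = ln(0.0314/0.0260)/(2πk) = 0.1887/(2π·24.9) = 0.001206 m·K/W
  R'_aerogel blanket = ln(0.0544/0.0314)/(2πk) = 0.5496/(2π·0.0128) = 6.833 m·K/W
  R'_cellular glass = ln(0.0915/0.0544)/(2πk) = 0.5200/(2π·0.0495) = 1.672 m·K/W
ΣR = 0.001206 + 6.833 + 1.672 = 8.506 m·K/W
Q' = ΔT/ΣR = (-187 °C − 29.6 °C)/8.506 = -25.5 W/m
(Negative Q' ⇒ heat flows inward; heat gain = 25.5 W/m.)

Q' = 25.5 W/m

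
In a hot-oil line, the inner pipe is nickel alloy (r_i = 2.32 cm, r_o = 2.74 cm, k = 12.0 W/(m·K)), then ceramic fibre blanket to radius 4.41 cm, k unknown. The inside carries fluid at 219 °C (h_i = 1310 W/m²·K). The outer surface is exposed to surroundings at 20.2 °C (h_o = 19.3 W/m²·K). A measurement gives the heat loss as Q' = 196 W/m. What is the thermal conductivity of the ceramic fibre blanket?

ΣR = ΔT/Q' = |219 − 20.2|/196 = 1.014 m·K/W
Known resistances:
  R'_conv,in = 1/(2πr h) = 1/(2π·0.0232·1310) = 0.005237 m·K/W
  R'_nickel alloy = ln(0.0274/0.0232)/(2πk) = 0.1664/(2π·12.0) = 0.002207 m·K/W
  R'_conv,out = 1/(2πr h) = 1/(2π·0.0441·19.3) = 0.1870 m·K/W
R_ceramic fibre blanket = ΣR − ΣR_known = 1.014 − 0.1944 = 0.8196 m·K/W
ln(r₂/r₁)/(2πk) = 0.8196 ⇒ k = 0.4759/(2π·0.8196) = 0.0924 W/m·K

k = 0.0924 W/m·K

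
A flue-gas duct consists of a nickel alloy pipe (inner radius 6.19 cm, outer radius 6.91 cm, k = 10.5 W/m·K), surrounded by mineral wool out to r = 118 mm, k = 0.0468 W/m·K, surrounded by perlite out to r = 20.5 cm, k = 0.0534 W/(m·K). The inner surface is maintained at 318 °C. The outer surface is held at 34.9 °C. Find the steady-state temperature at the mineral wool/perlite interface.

T = 169 °C

Treat each layer as a resistance in series:
  R'_nickel alloy = ln(0.0691/0.0619)/(2πk) = 0.1100/(2π·10.5) = 0.001668 m·K/W
  R'_mineral wool = ln(0.118/0.0691)/(2πk) = 0.5351/(2π·0.0468) = 1.820 m·K/W
  R'_perlite = ln(0.205/0.118)/(2πk) = 0.5523/(2π·0.0534) = 1.646 m·K/W
ΣR = 0.001668 + 1.820 + 1.646 = 3.468 m·K/W
Q' = ΔT/ΣR = (318 °C − 34.9 °C)/3.468 = 81.63 W/m
From the inner boundary to the mineral wool/perlite interface, ΣR_partial = 1.822 m·K/W.
T_interface = T_in − Q'·ΣR_partial = 318 °C − (81.63)(1.822) = 169 °C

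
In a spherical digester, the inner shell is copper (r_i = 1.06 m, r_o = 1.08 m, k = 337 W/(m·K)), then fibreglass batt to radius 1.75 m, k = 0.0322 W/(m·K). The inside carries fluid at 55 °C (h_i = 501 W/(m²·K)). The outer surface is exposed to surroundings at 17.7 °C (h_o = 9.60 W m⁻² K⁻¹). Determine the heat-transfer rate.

Q = 42.4 W

Series thermal resistances, inner to outer:
  R_conv,in = 1/(4πr²h) = 1/(4π·1.06²·501) = 1.414×10^-4 K/W
  R_copper = (1/1.06 − 1/1.08)/(4πk) = 0.01747/(4π·337) = 4.125×10^-6 K/W
  R_fibreglass batt = (1/1.08 − 1/1.75)/(4πk) = 0.3545/(4π·0.0322) = 0.8761 K/W
  R_conv,out = 1/(4πr²h) = 1/(4π·1.75²·9.60) = 0.002707 K/W
ΣR = 1.414×10^-4 + 4.125×10^-6 + 0.8761 + 0.002707 = 0.8790 K/W
Q = ΔT/ΣR = (55 °C − 17.7 °C)/0.8790 = 42.4 W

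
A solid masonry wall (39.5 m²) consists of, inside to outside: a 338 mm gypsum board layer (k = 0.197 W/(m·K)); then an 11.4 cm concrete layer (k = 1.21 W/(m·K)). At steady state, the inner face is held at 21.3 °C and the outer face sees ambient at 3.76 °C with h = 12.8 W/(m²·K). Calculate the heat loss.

Resistance network (inner→outer):
  R_gypsum board = L/(kA) = 0.338/(0.197·39.5) = 0.04344 K/W
  R_concrete = L/(kA) = 0.114/(1.21·39.5) = 0.002385 K/W
  R_conv,out = 1/(hA) = 1/(12.8·39.5) = 0.001978 K/W
ΣR = 0.04344 + 0.002385 + 0.001978 = 0.04780 K/W
Q = ΔT/ΣR = (21.3 °C − 3.76 °C)/0.04780 = 367 W

Q = 367 W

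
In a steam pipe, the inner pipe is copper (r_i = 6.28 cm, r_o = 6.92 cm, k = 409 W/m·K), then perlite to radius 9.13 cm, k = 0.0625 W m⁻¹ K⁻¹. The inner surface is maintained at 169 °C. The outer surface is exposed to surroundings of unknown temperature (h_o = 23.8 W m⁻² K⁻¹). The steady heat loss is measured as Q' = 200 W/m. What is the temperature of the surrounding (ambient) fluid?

Sum the resistances:
  R'_copper = ln(0.0692/0.0628)/(2πk) = 0.09705/(2π·409) = 3.776×10^-5 m·K/W
  R'_perlite = ln(0.0913/0.0692)/(2πk) = 0.2771/(2π·0.0625) = 0.7058 m·K/W
  R'_conv,out = 1/(2πr h) = 1/(2π·0.0913·23.8) = 0.07324 m·K/W
ΣR = 0.7790 m·K/W
ΔT = Q'·ΣR = 200 × 0.7790 = 155.8 K
Heat flows outward, so T_out = T_in − ΔT = 169 − 155.8 = 13.2 °C

T_out = 13.2 °C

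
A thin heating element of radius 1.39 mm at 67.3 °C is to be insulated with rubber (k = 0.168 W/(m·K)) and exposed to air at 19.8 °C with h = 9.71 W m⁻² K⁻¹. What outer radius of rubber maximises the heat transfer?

For a cylinder, r_cr = k_ins/h = 0.168/9.71 = 0.0173 m = 1.73 cm

r_cr = 1.73 cm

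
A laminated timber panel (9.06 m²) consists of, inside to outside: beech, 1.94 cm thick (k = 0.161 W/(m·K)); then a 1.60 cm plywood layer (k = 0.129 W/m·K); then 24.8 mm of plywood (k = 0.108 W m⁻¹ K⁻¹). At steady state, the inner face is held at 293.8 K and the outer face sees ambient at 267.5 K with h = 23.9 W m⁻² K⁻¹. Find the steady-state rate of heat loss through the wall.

Q = 462 W

Resistance network (inner→outer):
  R_beech = L/(kA) = 0.0194/(0.161·9.06) = 0.01330 K/W
  R_plywood = L/(kA) = 0.0160/(0.129·9.06) = 0.01369 K/W
  R_plywood = L/(kA) = 0.0248/(0.108·9.06) = 0.02535 K/W
  R_conv,out = 1/(hA) = 1/(23.9·9.06) = 0.004618 K/W
ΣR = 0.01330 + 0.01369 + 0.02535 + 0.004618 = 0.05696 K/W
Q = ΔT/ΣR = (293.8 K − 267.5 K)/0.05696 = 462 W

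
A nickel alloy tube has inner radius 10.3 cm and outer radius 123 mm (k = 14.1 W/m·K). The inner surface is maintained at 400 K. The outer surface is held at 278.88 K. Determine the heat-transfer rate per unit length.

Q' = 60.5 kW/m

Q' = 2πk·ΔT/ln(r₂/r₁) = 2π × 14.1 × 121.12 / ln(0.123/0.103) = 60500 W/m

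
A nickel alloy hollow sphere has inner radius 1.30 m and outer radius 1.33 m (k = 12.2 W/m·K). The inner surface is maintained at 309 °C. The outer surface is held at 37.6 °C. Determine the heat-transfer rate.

Q = 2.40×10^6 W

Q = 4πk·ΔT/(1/r₁ − 1/r₂) = 4π × 12.2 × 271.4 / (1/1.30 − 1/1.33) = 2.40×10^6 W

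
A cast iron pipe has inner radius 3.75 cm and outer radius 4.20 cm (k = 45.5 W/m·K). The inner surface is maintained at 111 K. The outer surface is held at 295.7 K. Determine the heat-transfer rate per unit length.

Q' = 4.66×10^5 W/m

Q' = 2πk·ΔT/ln(r₂/r₁) = 2π × 45.5 × 184.7 / ln(0.0420/0.0375) = 4.66×10^5 W/m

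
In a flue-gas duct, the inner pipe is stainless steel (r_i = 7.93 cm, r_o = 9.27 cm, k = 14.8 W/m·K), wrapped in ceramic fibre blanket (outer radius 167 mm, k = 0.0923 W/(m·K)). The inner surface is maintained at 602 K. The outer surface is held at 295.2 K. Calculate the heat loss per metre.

Series thermal resistances, inner to outer:
  R'_stainless steel = ln(0.0927/0.0793)/(2πk) = 0.1561/(2π·14.8) = 0.001679 m·K/W
  R'_ceramic fibre blanket = ln(0.167/0.0927)/(2πk) = 0.5886/(2π·0.0923) = 1.015 m·K/W
ΣR = 0.001679 + 1.015 = 1.017 m·K/W
Q' = ΔT/ΣR = (602 K − 295.2 K)/1.017 = 302 W/m

Q' = 302 W/m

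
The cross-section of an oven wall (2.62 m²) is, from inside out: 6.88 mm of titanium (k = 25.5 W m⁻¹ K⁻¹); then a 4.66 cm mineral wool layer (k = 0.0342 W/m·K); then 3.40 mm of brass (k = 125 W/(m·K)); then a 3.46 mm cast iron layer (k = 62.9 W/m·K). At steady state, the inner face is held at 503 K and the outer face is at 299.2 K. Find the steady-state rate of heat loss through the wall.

Resistance network (inner→outer):
  R_titanium = L/(kA) = 0.00688/(25.5·2.62) = 1.030×10^-4 K/W
  R_mineral wool = L/(kA) = 0.0466/(0.0342·2.62) = 0.5201 K/W
  R_brass = L/(kA) = 0.00340/(125·2.62) = 1.038×10^-5 K/W
  R_cast iron = L/(kA) = 0.00346/(62.9·2.62) = 2.100×10^-5 K/W
ΣR = 1.030×10^-4 + 0.5201 + 1.038×10^-5 + 2.100×10^-5 = 0.5202 K/W
Q = ΔT/ΣR = (503 K − 299.2 K)/0.5202 = 392 W

Q = 392 W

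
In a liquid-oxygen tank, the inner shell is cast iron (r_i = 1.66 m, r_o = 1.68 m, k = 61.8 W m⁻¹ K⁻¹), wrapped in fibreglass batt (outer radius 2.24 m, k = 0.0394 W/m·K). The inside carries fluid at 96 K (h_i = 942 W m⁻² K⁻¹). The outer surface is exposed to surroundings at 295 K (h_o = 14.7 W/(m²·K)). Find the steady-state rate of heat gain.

Q = 660 W

Series thermal resistances, inner to outer:
  R_conv,in = 1/(4πr²h) = 1/(4π·1.66²·942) = 3.066×10^-5 K/W
  R_cast iron = (1/1.66 − 1/1.68)/(4πk) = 0.007172/(4π·61.8) = 9.235×10^-6 K/W
  R_fibreglass batt = (1/1.68 − 1/2.24)/(4πk) = 0.1488/(4π·0.0394) = 0.3006 K/W
  R_conv,out = 1/(4πr²h) = 1/(4π·2.24²·14.7) = 0.001079 K/W
ΣR = 3.066×10^-5 + 9.235×10^-6 + 0.3006 + 0.001079 = 0.3017 K/W
Q = ΔT/ΣR = (96 K − 295 K)/0.3017 = -660 W
(Negative Q ⇒ heat flows inward; heat gain = 660 W.)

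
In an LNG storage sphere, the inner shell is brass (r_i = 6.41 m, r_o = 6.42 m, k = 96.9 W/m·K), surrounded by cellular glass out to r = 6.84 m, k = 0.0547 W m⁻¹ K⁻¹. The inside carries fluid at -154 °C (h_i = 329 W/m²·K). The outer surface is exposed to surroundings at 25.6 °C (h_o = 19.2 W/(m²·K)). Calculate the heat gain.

Series thermal resistances, inner to outer:
  R_conv,in = 1/(4πr²h) = 1/(4π·6.41²·329) = 5.887×10^-6 K/W
  R_brass = (1/6.41 − 1/6.42)/(4πk) = 2.430×10^-4/(4π·96.9) = 1.996×10^-7 K/W
  R_cellular glass = (1/6.42 − 1/6.84)/(4πk) = 0.009564/(4π·0.0547) = 0.01391 K/W
  R_conv,out = 1/(4πr²h) = 1/(4π·6.84²·19.2) = 8.859×10^-5 K/W
ΣR = 5.887×10^-6 + 1.996×10^-7 + 0.01391 + 8.859×10^-5 = 0.01400 K/W
Q = ΔT/ΣR = (-154 °C − 25.6 °C)/0.01400 = -12800 W
(Negative Q ⇒ heat flows inward; heat gain = 12800 W.)

Q = 12.8 kW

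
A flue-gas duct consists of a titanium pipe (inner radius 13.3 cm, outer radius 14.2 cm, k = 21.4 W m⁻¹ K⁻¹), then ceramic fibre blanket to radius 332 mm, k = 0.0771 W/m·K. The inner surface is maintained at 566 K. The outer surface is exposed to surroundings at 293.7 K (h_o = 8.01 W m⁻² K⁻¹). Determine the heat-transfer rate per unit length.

Q' = 150 W/m

Treat each layer as a resistance in series:
  R'_titanium = ln(0.142/0.133)/(2πk) = 0.06548/(2π·21.4) = 4.870×10^-4 m·K/W
  R'_ceramic fibre blanket = ln(0.332/0.142)/(2πk) = 0.8493/(2π·0.0771) = 1.753 m·K/W
  R'_conv,out = 1/(2πr h) = 1/(2π·0.332·8.01) = 0.05985 m·K/W
ΣR = 4.870×10^-4 + 1.753 + 0.05985 = 1.813 m·K/W
Q' = ΔT/ΣR = (566 K − 293.7 K)/1.813 = 150 W/m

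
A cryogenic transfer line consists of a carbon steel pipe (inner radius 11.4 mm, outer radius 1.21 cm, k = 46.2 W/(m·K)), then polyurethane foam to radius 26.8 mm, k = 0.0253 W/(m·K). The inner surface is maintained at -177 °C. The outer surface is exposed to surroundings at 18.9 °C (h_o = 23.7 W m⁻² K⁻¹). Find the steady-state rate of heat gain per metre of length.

Q' = 37.3 W/m

Series thermal resistances, inner to outer:
  R'_carbon steel = ln(0.0121/0.0114)/(2πk) = 0.05959/(2π·46.2) = 2.053×10^-4 m·K/W
  R'_polyurethane foam = ln(0.0268/0.0121)/(2πk) = 0.7952/(2π·0.0253) = 5.002 m·K/W
  R'_conv,out = 1/(2πr h) = 1/(2π·0.0268·23.7) = 0.2506 m·K/W
ΣR = 2.053×10^-4 + 5.002 + 0.2506 = 5.253 m·K/W
Q' = ΔT/ΣR = (-177 °C − 18.9 °C)/5.253 = -37.3 W/m
(Negative Q' ⇒ heat flows inward; heat gain = 37.3 W/m.)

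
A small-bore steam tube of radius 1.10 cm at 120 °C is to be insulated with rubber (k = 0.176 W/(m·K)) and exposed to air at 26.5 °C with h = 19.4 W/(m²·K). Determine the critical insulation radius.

For a cylinder, r_cr = k_ins/h = 0.176/19.4 = 0.00907 m = 0.907 cm

r_cr = 0.907 cm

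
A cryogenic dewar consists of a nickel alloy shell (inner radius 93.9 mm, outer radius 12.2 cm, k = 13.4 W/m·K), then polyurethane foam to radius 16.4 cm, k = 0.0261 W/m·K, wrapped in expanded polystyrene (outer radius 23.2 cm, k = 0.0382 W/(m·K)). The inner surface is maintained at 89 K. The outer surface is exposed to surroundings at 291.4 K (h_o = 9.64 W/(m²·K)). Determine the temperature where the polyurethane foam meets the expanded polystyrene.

Treat each layer as a resistance in series:
  R_nickel alloy = (1/0.0939 − 1/0.122)/(4πk) = 2.453/(4π·13.4) = 0.01457 K/W
  R_polyurethane foam = (1/0.122 − 1/0.164)/(4πk) = 2.099/(4π·0.0261) = 6.400 K/W
  R_expanded polystyrene = (1/0.164 − 1/0.232)/(4πk) = 1.787/(4π·0.0382) = 3.723 K/W
  R_conv,out = 1/(4πr²h) = 1/(4π·0.232²·9.64) = 0.1534 K/W
ΣR = 0.01457 + 6.400 + 3.723 + 0.1534 = 10.29 K/W
Q = ΔT/ΣR = (89 K − 291.4 K)/10.29 = -19.67 W
From the inner boundary to the polyurethane foam/expanded polystyrene interface, ΣR_partial = 6.415 K/W.
T_interface = T_in − Q·ΣR_partial = 89 K − (-19.67)(6.415) = 215.2 K

T = 215.2 K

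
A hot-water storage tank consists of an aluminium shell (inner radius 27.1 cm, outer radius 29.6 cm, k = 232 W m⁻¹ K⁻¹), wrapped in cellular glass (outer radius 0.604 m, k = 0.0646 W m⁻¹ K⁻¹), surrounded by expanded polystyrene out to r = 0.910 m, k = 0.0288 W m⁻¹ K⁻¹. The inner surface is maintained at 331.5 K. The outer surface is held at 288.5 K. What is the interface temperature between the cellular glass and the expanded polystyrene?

T = 306.6 K

Series thermal resistances, inner to outer:
  R_aluminium = (1/0.271 − 1/0.296)/(4πk) = 0.3117/(4π·232) = 1.069×10^-4 K/W
  R_cellular glass = (1/0.296 − 1/0.604)/(4πk) = 1.723/(4π·0.0646) = 2.122 K/W
  R_expanded polystyrene = (1/0.604 − 1/0.910)/(4πk) = 0.5567/(4π·0.0288) = 1.538 K/W
ΣR = 1.069×10^-4 + 2.122 + 1.538 = 3.660 K/W
Q = ΔT/ΣR = (331.5 K − 288.5 K)/3.660 = 11.75 W
From the inner boundary to the cellular glass/expanded polystyrene interface, ΣR_partial = 2.122 K/W.
T_interface = T_in − Q·ΣR_partial = 331.5 K − (11.75)(2.122) = 306.6 K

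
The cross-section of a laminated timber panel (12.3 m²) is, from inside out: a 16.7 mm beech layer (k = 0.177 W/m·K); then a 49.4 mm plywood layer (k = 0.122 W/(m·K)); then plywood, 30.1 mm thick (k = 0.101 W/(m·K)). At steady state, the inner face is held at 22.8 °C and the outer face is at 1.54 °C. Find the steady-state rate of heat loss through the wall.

Resistance network (inner→outer):
  R_beech = L/(kA) = 0.0167/(0.177·12.3) = 0.007671 K/W
  R_plywood = L/(kA) = 0.0494/(0.122·12.3) = 0.03292 K/W
  R_plywood = L/(kA) = 0.0301/(0.101·12.3) = 0.02423 K/W
ΣR = 0.007671 + 0.03292 + 0.02423 = 0.06482 K/W
Q = ΔT/ΣR = (22.8 °C − 1.54 °C)/0.06482 = 328 W

Q = 328 W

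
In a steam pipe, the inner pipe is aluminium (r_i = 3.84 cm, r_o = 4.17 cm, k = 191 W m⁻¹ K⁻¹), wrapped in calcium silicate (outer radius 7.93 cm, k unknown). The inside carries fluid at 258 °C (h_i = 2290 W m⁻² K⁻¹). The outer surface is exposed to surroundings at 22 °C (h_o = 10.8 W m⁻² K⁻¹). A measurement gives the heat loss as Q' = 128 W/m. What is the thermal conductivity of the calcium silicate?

ΣR = ΔT/Q' = |258 − 22|/128 = 1.844 m·K/W
Known resistances:
  R'_conv,in = 1/(2πr h) = 1/(2π·0.0384·2290) = 0.001810 m·K/W
  R'_aluminium = ln(0.0417/0.0384)/(2πk) = 0.08244/(2π·191) = 6.870×10^-5 m·K/W
  R'_conv,out = 1/(2πr h) = 1/(2π·0.0793·10.8) = 0.1858 m·K/W
R_calcium silicate = ΣR − ΣR_known = 1.844 − 0.1877 = 1.656 m·K/W
ln(r₂/r₁)/(2πk) = 1.656 ⇒ k = 0.6427/(2π·1.656) = 0.0618 W/m·K

k = 0.0618 W/m·K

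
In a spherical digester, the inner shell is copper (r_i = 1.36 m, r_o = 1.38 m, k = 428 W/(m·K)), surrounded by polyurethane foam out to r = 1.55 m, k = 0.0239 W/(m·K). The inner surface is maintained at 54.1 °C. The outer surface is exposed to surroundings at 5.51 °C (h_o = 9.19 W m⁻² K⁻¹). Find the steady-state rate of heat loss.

Resistance network (inner→outer):
  R_copper = (1/1.36 − 1/1.38)/(4πk) = 0.01066/(4π·428) = 1.981×10^-6 K/W
  R_polyurethane foam = (1/1.38 − 1/1.55)/(4πk) = 0.07948/(4π·0.0239) = 0.2646 K/W
  R_conv,out = 1/(4πr²h) = 1/(4π·1.55²·9.19) = 0.003604 K/W
ΣR = 1.981×10^-6 + 0.2646 + 0.003604 = 0.2682 K/W
Q = ΔT/ΣR = (54.1 °C − 5.51 °C)/0.2682 = 181 W

Q = 181 W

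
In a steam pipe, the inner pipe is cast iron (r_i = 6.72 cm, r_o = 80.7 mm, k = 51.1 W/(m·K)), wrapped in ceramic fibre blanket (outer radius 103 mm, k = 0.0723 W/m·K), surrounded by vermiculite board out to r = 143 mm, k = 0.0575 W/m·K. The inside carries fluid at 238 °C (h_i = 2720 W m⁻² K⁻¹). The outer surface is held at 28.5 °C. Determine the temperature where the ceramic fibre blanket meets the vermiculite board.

Resistance network (inner→outer):
  R'_conv,in = 1/(2πr h) = 1/(2π·0.0672·2720) = 8.707×10^-4 m·K/W
  R'_cast iron = ln(0.0807/0.0672)/(2πk) = 0.1831/(2π·51.1) = 5.702×10^-4 m·K/W
  R'_ceramic fibre blanket = ln(0.103/0.0807)/(2πk) = 0.2440/(2π·0.0723) = 0.5371 m·K/W
  R'_vermiculite board = ln(0.143/0.103)/(2πk) = 0.3281/(2π·0.0575) = 0.9082 m·K/W
ΣR = 8.707×10^-4 + 5.702×10^-4 + 0.5371 + 0.9082 = 1.447 m·K/W
Q' = ΔT/ΣR = (238 °C − 28.5 °C)/1.447 = 144.8 W/m
From the inner boundary to the ceramic fibre blanket/vermiculite board interface, ΣR_partial = 0.5385 m·K/W.
T_interface = T_in − Q'·ΣR_partial = 238 °C − (144.8)(0.5385) = 160 °C

T = 160 °C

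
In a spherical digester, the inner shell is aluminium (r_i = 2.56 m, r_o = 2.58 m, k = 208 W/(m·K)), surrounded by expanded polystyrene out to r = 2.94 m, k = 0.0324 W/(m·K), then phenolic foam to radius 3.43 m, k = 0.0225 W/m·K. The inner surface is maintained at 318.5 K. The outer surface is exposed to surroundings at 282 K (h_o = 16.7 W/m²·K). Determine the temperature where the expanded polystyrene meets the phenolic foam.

T = 303.8 K

Treat each layer as a resistance in series:
  R_aluminium = (1/2.56 − 1/2.58)/(4πk) = 0.003028/(4π·208) = 1.159×10^-6 K/W
  R_expanded polystyrene = (1/2.58 − 1/2.94)/(4πk) = 0.04746/(4π·0.0324) = 0.1166 K/W
  R_phenolic foam = (1/2.94 − 1/3.43)/(4πk) = 0.04859/(4π·0.0225) = 0.1719 K/W
  R_conv,out = 1/(4πr²h) = 1/(4π·3.43²·16.7) = 4.050×10^-4 K/W
ΣR = 1.159×10^-6 + 0.1166 + 0.1719 + 4.050×10^-4 = 0.2889 K/W
Q = ΔT/ΣR = (318.5 K − 282 K)/0.2889 = 126.3 W
From the inner boundary to the expanded polystyrene/phenolic foam interface, ΣR_partial = 0.1166 K/W.
T_interface = T_in − Q·ΣR_partial = 318.5 K − (126.3)(0.1166) = 303.8 K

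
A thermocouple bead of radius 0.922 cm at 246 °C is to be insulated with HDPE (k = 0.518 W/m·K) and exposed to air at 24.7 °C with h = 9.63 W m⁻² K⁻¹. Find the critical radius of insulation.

For a sphere, r_cr = 2k_ins/h = 2·0.518/9.63 = 0.108 m = 10.8 cm

r_cr = 10.8 cm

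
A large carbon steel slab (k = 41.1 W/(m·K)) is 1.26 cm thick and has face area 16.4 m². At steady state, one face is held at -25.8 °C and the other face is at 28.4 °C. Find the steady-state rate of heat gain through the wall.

Q = kA·ΔT/L = 41.1 × 16.4 × |-25.8 °C − 28.4 °C| / 0.0126 = 2.90×10^6 W

Q = 2.90×10^6 W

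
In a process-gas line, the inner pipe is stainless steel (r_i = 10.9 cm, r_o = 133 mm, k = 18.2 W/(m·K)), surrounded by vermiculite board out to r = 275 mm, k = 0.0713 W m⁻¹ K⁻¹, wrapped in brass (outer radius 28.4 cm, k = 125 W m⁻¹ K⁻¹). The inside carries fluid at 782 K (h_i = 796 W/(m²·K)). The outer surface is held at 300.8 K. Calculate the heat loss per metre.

Resistance network (inner→outer):
  R'_conv,in = 1/(2πr h) = 1/(2π·0.109·796) = 0.001834 m·K/W
  R'_stainless steel = ln(0.133/0.109)/(2πk) = 0.1990/(2π·18.2) = 0.001740 m·K/W
  R'_vermiculite board = ln(0.275/0.133)/(2πk) = 0.7264/(2π·0.0713) = 1.622 m·K/W
  R'_brass = ln(0.284/0.275)/(2πk) = 0.03220/(2π·125) = 4.100×10^-5 m·K/W
ΣR = 0.001834 + 0.001740 + 1.622 + 4.100×10^-5 = 1.626 m·K/W
Q' = ΔT/ΣR = (782 K − 300.8 K)/1.626 = 296 W/m

Q' = 296 W/m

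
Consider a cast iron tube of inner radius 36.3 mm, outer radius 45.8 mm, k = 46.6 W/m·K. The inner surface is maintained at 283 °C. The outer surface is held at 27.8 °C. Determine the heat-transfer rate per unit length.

Q' = 2πk·ΔT/ln(r₂/r₁) = 2π × 46.6 × 255.2 / ln(0.0458/0.0363) = 3.21×10^5 W/m

Q' = 321 kW/m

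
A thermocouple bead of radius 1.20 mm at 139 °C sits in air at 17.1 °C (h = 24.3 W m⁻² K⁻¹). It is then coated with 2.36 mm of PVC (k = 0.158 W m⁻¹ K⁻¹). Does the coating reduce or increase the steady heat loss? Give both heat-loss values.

increases: 0.0536 → 0.227 W

Critical radius for a sphere: r_cr = 2k/h = 0.0130 m = 1.30 cm.
Outer radius after coating: r₂ = 0.00120 + 0.00236 = 0.00356 m.
Since r₁ < r_cr and r₂ ≤ r_cr, the coating moves toward the maximum at r_cr — heat loss rises.
Bare: R = 1/(4πr₁²h) = 2274 K/W; Q = 121.9/2274 = 0.0536 W.
Coated: R = R_cond + R_conv = 536.6 K/W; Q = 121.9/536.6 = 0.227 W.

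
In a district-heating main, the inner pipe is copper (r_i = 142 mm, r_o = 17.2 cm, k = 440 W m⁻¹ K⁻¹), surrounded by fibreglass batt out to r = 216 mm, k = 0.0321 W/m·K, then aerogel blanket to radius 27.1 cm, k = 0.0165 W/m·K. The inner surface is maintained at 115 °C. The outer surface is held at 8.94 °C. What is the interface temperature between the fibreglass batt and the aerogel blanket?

T = 78.9 °C

Treat each layer as a resistance in series:
  R'_copper = ln(0.172/0.142)/(2πk) = 0.1917/(2π·440) = 6.933×10^-5 m·K/W
  R'_fibreglass batt = ln(0.216/0.172)/(2πk) = 0.2278/(2π·0.0321) = 1.129 m·K/W
  R'_aerogel blanket = ln(0.271/0.216)/(2πk) = 0.2268/(2π·0.0165) = 2.188 m·K/W
ΣR = 6.933×10^-5 + 1.129 + 2.188 = 3.317 m·K/W
Q' = ΔT/ΣR = (115 °C − 8.94 °C)/3.317 = 31.97 W/m
From the inner boundary to the fibreglass batt/aerogel blanket interface, ΣR_partial = 1.129 m·K/W.
T_interface = T_in − Q'·ΣR_partial = 115 °C − (31.97)(1.129) = 78.9 °C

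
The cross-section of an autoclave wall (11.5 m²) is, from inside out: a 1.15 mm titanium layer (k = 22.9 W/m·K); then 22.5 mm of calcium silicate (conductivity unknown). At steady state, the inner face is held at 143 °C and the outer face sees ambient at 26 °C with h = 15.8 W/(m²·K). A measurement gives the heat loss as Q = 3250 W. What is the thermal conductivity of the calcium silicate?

k = 0.0642 W/m·K

ΣR = ΔT/Q = |143 − 26|/3250 = 0.03600 K/W
Known resistances:
  R_titanium = L/(kA) = 0.00115/(22.9·11.5) = 4.367×10^-6 K/W
  R_conv,out = 1/(hA) = 1/(15.8·11.5) = 0.005504 K/W
R_calcium silicate = ΣR − ΣR_known = 0.03600 − 0.005508 = 0.03049 K/W
L/(kA) = 0.03049 ⇒ k = 0.0225/(0.03049·11.5) = 0.0642 W/m·K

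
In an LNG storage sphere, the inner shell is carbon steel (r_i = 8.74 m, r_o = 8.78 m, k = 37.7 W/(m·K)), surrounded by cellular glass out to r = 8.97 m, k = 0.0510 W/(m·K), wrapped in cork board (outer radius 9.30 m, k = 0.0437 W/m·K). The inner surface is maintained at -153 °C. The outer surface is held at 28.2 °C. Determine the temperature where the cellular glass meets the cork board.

T = -90.8 °C

Treat each layer as a resistance in series:
  R_carbon steel = (1/8.74 − 1/8.78)/(4πk) = 5.213×10^-4/(4π·37.7) = 1.100×10^-6 K/W
  R_cellular glass = (1/8.78 − 1/8.97)/(4πk) = 0.002412/(4π·0.0510) = 0.003764 K/W
  R_cork board = (1/8.97 − 1/9.30)/(4πk) = 0.003956/(4π·0.0437) = 0.007204 K/W
ΣR = 1.100×10^-6 + 0.003764 + 0.007204 = 0.01097 K/W
Q = ΔT/ΣR = (-153 °C − 28.2 °C)/0.01097 = -16520 W
From the inner boundary to the cellular glass/cork board interface, ΣR_partial = 0.003765 K/W.
T_interface = T_in − Q·ΣR_partial = -153 °C − (-16520)(0.003765) = -90.8 °C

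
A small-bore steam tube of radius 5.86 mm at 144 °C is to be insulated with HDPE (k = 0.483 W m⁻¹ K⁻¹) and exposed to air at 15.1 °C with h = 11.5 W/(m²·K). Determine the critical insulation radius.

r_cr = 4.20 cm

For a cylinder, r_cr = k_ins/h = 0.483/11.5 = 0.0420 m = 4.20 cm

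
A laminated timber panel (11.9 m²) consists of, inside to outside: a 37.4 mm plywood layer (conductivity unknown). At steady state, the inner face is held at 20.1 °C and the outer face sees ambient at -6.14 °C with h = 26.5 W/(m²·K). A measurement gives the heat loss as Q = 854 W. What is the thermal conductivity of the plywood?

k = 0.114 W/m·K

ΣR = ΔT/Q = |20.1 − -6.14|/854 = 0.03073 K/W
Known resistances:
  R_conv,out = 1/(hA) = 1/(26.5·11.9) = 0.003171 K/W
R_plywood = ΣR − ΣR_known = 0.03073 − 0.003171 = 0.02756 K/W
L/(kA) = 0.02756 ⇒ k = 0.0374/(0.02756·11.9) = 0.114 W/m·K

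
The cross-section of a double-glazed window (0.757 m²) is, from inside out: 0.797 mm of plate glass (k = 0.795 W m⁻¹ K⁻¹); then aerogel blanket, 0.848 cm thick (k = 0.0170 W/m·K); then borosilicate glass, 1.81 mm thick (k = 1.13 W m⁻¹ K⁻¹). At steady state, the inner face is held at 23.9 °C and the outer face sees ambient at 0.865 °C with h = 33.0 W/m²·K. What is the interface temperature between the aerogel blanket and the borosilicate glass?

T = 2.25 °C

Resistance network (inner→outer):
  R_plate glass = L/(kA) = 7.97×10^-4/(0.795·0.757) = 0.001324 K/W
  R_aerogel blanket = L/(kA) = 0.00848/(0.0170·0.757) = 0.6589 K/W
  R_borosilicate glass = L/(kA) = 0.00181/(1.13·0.757) = 0.002116 K/W
  R_conv,out = 1/(hA) = 1/(33.0·0.757) = 0.04003 K/W
ΣR = 0.001324 + 0.6589 + 0.002116 + 0.04003 = 0.7024 K/W
Q = ΔT/ΣR = (23.9 °C − 0.865 °C)/0.7024 = 32.79 W
From the inner boundary to the aerogel blanket/borosilicate glass interface, ΣR_partial = 0.6602 K/W.
T_interface = T_in − Q·ΣR_partial = 23.9 °C − (32.79)(0.6602) = 2.25 °C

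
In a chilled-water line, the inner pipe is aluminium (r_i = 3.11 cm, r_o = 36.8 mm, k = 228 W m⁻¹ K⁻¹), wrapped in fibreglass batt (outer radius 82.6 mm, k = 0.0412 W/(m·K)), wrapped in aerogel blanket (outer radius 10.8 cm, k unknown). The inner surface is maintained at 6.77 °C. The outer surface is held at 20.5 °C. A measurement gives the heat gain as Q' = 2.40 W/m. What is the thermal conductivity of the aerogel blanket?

ΣR = ΔT/Q' = |6.77 − 20.5|/2.40 = 5.721 m·K/W
Known resistances:
  R'_aluminium = ln(0.0368/0.0311)/(2πk) = 0.1683/(2π·228) = 1.175×10^-4 m·K/W
  R'_fibreglass batt = ln(0.0826/0.0368)/(2πk) = 0.8085/(2π·0.0412) = 3.123 m·K/W
R_aerogel blanket = ΣR − ΣR_known = 5.721 − 3.123 = 2.598 m·K/W
ln(r₂/r₁)/(2πk) = 2.598 ⇒ k = 0.2681/(2π·2.598) = 0.0164 W/m·K

k = 0.0164 W/m·K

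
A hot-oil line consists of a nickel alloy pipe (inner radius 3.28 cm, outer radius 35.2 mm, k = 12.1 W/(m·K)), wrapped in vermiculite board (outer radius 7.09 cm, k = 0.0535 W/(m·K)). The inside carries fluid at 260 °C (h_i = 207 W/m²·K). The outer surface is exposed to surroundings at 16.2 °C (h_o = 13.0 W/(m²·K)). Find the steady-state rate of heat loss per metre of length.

Series thermal resistances, inner to outer:
  R'_conv,in = 1/(2πr h) = 1/(2π·0.0328·207) = 0.02344 m·K/W
  R'_nickel alloy = ln(0.0352/0.0328)/(2πk) = 0.07062/(2π·12.1) = 9.289×10^-4 m·K/W
  R'_vermiculite board = ln(0.0709/0.0352)/(2πk) = 0.7002/(2π·0.0535) = 2.083 m·K/W
  R'_conv,out = 1/(2πr h) = 1/(2π·0.0709·13.0) = 0.1727 m·K/W
ΣR = 0.02344 + 9.289×10^-4 + 2.083 + 0.1727 = 2.280 m·K/W
Q' = ΔT/ΣR = (260 °C − 16.2 °C)/2.280 = 107 W/m

Q' = 107 W/m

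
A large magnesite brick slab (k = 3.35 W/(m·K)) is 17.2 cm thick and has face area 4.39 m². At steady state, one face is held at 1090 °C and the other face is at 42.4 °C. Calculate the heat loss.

Q = kA·ΔT/L = 3.35 × 4.39 × |1090 °C − 42.4 °C| / 0.172 = 89600 W

Q = 89600 W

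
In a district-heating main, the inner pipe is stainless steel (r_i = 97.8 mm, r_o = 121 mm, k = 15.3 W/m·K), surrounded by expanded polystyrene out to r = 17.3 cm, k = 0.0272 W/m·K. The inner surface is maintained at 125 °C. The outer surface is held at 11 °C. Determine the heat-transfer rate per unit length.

Series thermal resistances, inner to outer:
  R'_stainless steel = ln(0.121/0.0978)/(2πk) = 0.2129/(2π·15.3) = 0.002214 m·K/W
  R'_expanded polystyrene = ln(0.173/0.121)/(2πk) = 0.3575/(2π·0.0272) = 2.092 m·K/W
ΣR = 0.002214 + 2.092 = 2.094 m·K/W
Q' = ΔT/ΣR = (125 °C − 11 °C)/2.094 = 54.4 W/m

Q' = 54.4 W/m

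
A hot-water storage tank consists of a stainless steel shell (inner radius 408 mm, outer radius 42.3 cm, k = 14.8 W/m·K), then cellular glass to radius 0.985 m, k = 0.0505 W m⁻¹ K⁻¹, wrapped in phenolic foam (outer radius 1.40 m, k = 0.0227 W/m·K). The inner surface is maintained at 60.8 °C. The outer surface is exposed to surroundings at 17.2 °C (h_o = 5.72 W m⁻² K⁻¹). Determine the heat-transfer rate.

Treat each layer as a resistance in series:
  R_stainless steel = (1/0.408 − 1/0.423)/(4πk) = 0.08691/(4π·14.8) = 4.673×10^-4 K/W
  R_cellular glass = (1/0.423 − 1/0.985)/(4πk) = 1.349/(4π·0.0505) = 2.125 K/W
  R_phenolic foam = (1/0.985 − 1/1.40)/(4πk) = 0.3009/(4π·0.0227) = 1.055 K/W
  R_conv,out = 1/(4πr²h) = 1/(4π·1.40²·5.72) = 0.007098 K/W
ΣR = 4.673×10^-4 + 2.125 + 1.055 + 0.007098 = 3.188 K/W
Q = ΔT/ΣR = (60.8 °C − 17.2 °C)/3.188 = 13.7 W

Q = 13.7 W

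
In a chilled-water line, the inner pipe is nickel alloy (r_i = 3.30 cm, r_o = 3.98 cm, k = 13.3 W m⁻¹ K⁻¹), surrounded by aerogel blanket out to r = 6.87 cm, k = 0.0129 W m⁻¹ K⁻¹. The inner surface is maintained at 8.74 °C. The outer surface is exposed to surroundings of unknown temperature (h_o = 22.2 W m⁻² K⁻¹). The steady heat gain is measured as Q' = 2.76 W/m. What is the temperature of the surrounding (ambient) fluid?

T_out = 27.6 °C

Series resistances:
  R'_nickel alloy = ln(0.0398/0.0330)/(2πk) = 0.1874/(2π·13.3) = 0.002242 m·K/W
  R'_aerogel blanket = ln(0.0687/0.0398)/(2πk) = 0.5459/(2π·0.0129) = 6.735 m·K/W
  R'_conv,out = 1/(2πr h) = 1/(2π·0.0687·22.2) = 0.1044 m·K/W
ΣR = 6.841 m·K/W
ΔT = Q'·ΣR = 2.76 × 6.841 = 18.88 K
Heat flows inward, so T_out = T_in + ΔT = 8.74 + 18.88 = 27.6 °C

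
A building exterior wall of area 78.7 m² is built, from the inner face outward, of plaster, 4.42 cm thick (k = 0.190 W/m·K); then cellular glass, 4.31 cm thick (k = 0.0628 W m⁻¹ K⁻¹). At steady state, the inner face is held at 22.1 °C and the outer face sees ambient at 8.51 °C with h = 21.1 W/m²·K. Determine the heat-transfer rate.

Treat each layer as a resistance in series:
  R_plaster = L/(kA) = 0.0442/(0.190·78.7) = 0.002956 K/W
  R_cellular glass = L/(kA) = 0.0431/(0.0628·78.7) = 0.008721 K/W
  R_conv,out = 1/(hA) = 1/(21.1·78.7) = 6.022×10^-4 K/W
ΣR = 0.002956 + 0.008721 + 6.022×10^-4 = 0.01228 K/W
Q = ΔT/ΣR = (22.1 °C − 8.51 °C)/0.01228 = 1110 W

Q = 1110 W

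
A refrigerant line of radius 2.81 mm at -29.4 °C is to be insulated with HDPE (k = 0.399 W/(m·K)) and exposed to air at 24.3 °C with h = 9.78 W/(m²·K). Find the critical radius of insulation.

r_cr = 4.08 cm

For a cylinder, r_cr = k_ins/h = 0.399/9.78 = 0.0408 m = 4.08 cm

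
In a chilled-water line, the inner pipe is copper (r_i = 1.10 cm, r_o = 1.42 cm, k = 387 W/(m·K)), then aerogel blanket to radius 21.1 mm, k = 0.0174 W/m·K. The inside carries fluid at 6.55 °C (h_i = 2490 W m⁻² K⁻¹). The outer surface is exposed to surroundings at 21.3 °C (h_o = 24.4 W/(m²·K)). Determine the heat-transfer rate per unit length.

Resistance network (inner→outer):
  R'_conv,in = 1/(2πr h) = 1/(2π·0.0110·2490) = 0.005811 m·K/W
  R'_copper = ln(0.0142/0.0110)/(2πk) = 0.2553/(2π·387) = 1.050×10^-4 m·K/W
  R'_aerogel blanket = ln(0.0211/0.0142)/(2πk) = 0.3960/(2π·0.0174) = 3.622 m·K/W
  R'_conv,out = 1/(2πr h) = 1/(2π·0.0211·24.4) = 0.3091 m·K/W
ΣR = 0.005811 + 1.050×10^-4 + 3.622 + 0.3091 = 3.937 m·K/W
Q' = ΔT/ΣR = (6.55 °C − 21.3 °C)/3.937 = -3.75 W/m
(Negative Q' ⇒ heat flows inward; heat gain = 3.75 W/m.)

Q' = 3.75 W/m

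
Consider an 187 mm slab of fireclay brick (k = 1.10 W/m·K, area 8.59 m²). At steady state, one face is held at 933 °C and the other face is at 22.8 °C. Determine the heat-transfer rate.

Q = kA·ΔT/L = 1.10 × 8.59 × |933 °C − 22.8 °C| / 0.187 = 46000 W

Q = 46.0 kW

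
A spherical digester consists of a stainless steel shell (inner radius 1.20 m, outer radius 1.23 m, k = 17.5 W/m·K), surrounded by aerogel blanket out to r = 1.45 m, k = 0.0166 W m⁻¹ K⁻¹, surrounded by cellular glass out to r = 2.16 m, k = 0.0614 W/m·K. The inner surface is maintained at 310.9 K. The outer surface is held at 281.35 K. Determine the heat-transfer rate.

Resistance network (inner→outer):
  R_stainless steel = (1/1.20 − 1/1.23)/(4πk) = 0.02033/(4π·17.5) = 9.242×10^-5 K/W
  R_aerogel blanket = (1/1.23 − 1/1.45)/(4πk) = 0.1234/(4π·0.0166) = 0.5913 K/W
  R_cellular glass = (1/1.45 − 1/2.16)/(4πk) = 0.2267/(4π·0.0614) = 0.2938 K/W
ΣR = 9.242×10^-5 + 0.5913 + 0.2938 = 0.8852 K/W
Q = ΔT/ΣR = (310.9 K − 281.35 K)/0.8852 = 33.4 W

Q = 33.4 W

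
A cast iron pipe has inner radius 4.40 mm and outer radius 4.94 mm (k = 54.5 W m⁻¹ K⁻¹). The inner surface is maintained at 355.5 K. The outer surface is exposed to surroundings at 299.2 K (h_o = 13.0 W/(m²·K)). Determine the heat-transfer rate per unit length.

Q' = 22.7 W/m

Resistance network (inner→outer):
  R'_cast iron = ln(0.00494/0.00440)/(2πk) = 0.1158/(2π·54.5) = 3.381×10^-4 m·K/W
  R'_conv,out = 1/(2πr h) = 1/(2π·0.00494·13.0) = 2.478 m·K/W
ΣR = 3.381×10^-4 + 2.478 = 2.478 m·K/W
Q' = ΔT/ΣR = (355.5 K − 299.2 K)/2.478 = 22.7 W/m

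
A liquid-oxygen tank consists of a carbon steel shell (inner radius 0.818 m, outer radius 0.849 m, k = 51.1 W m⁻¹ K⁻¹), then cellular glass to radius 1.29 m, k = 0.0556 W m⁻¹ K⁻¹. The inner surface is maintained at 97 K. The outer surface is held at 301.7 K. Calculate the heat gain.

Series thermal resistances, inner to outer:
  R_carbon steel = (1/0.818 − 1/0.849)/(4πk) = 0.04464/(4π·51.1) = 6.951×10^-5 K/W
  R_cellular glass = (1/0.849 − 1/1.29)/(4πk) = 0.4027/(4π·0.0556) = 0.5763 K/W
ΣR = 6.951×10^-5 + 0.5763 = 0.5764 K/W
Q = ΔT/ΣR = (97 K − 301.7 K)/0.5764 = -355 W
(Negative Q ⇒ heat flows inward; heat gain = 355 W.)

Q = 355 W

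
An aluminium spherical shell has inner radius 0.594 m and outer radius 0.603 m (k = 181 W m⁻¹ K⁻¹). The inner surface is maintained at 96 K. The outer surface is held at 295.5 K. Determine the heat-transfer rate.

Q = 18100 kW

Q = 4πk·ΔT/(1/r₁ − 1/r₂) = 4π × 181 × 199.5 / (1/0.594 − 1/0.603) = 1.81×10^7 W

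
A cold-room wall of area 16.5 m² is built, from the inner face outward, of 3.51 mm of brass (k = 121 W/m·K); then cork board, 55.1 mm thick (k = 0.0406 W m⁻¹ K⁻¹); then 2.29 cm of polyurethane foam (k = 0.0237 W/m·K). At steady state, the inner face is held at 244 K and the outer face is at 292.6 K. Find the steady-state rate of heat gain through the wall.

Treat each layer as a resistance in series:
  R_brass = L/(kA) = 0.00351/(121·16.5) = 1.758×10^-6 K/W
  R_cork board = L/(kA) = 0.0551/(0.0406·16.5) = 0.08225 K/W
  R_polyurethane foam = L/(kA) = 0.0229/(0.0237·16.5) = 0.05856 K/W
ΣR = 1.758×10^-6 + 0.08225 + 0.05856 = 0.1408 K/W
Q = ΔT/ΣR = (244 K − 292.6 K)/0.1408 = -345 W
(Negative Q ⇒ heat flows inward; heat gain = 345 W.)

Q = 345 W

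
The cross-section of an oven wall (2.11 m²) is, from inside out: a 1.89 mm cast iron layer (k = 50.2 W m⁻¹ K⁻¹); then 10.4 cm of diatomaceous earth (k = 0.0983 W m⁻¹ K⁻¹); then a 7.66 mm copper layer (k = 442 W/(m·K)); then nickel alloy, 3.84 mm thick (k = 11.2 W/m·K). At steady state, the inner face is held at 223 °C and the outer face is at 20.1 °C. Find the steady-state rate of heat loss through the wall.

Q = 405 W

Resistance network (inner→outer):
  R_cast iron = L/(kA) = 0.00189/(50.2·2.11) = 1.784×10^-5 K/W
  R_diatomaceous earth = L/(kA) = 0.104/(0.0983·2.11) = 0.5014 K/W
  R_copper = L/(kA) = 0.00766/(442·2.11) = 8.213×10^-6 K/W
  R_nickel alloy = L/(kA) = 0.00384/(11.2·2.11) = 1.625×10^-4 K/W
ΣR = 1.784×10^-5 + 0.5014 + 8.213×10^-6 + 1.625×10^-4 = 0.5016 K/W
Q = ΔT/ΣR = (223 °C − 20.1 °C)/0.5016 = 405 W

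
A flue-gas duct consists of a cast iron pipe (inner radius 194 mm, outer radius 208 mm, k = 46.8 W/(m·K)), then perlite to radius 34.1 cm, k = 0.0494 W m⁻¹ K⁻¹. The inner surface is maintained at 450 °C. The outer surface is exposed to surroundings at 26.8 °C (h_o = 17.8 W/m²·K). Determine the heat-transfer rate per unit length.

Resistance network (inner→outer):
  R'_cast iron = ln(0.208/0.194)/(2πk) = 0.06968/(2π·46.8) = 2.370×10^-4 m·K/W
  R'_perlite = ln(0.341/0.208)/(2πk) = 0.4943/(2π·0.0494) = 1.593 m·K/W
  R'_conv,out = 1/(2πr h) = 1/(2π·0.341·17.8) = 0.02622 m·K/W
ΣR = 2.370×10^-4 + 1.593 + 0.02622 = 1.619 m·K/W
Q' = ΔT/ΣR = (450 °C − 26.8 °C)/1.619 = 261 W/m

Q' = 261 W/m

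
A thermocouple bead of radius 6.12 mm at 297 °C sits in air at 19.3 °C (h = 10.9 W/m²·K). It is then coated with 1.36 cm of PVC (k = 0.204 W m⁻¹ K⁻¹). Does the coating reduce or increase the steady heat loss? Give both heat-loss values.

Critical radius for a sphere: r_cr = 2k/h = 0.0374 m = 3.74 cm.
Outer radius after coating: r₂ = 0.00612 + 0.0136 = 0.01972 m.
Since r₁ < r_cr and r₂ ≤ r_cr, the coating moves toward the maximum at r_cr — heat loss rises.
Bare: R = 1/(4πr₁²h) = 194.9 K/W; Q = 277.7/194.9 = 1.42 W.
Coated: R = R_cond + R_conv = 62.73 K/W; Q = 277.7/62.73 = 4.43 W.

increases: 1.42 → 4.43 W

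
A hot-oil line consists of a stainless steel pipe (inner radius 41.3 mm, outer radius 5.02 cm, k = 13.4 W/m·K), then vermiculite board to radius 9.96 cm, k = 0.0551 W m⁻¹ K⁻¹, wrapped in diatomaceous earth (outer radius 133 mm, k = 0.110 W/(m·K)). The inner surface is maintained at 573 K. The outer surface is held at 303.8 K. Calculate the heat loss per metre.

Series thermal resistances, inner to outer:
  R'_stainless steel = ln(0.0502/0.0413)/(2πk) = 0.1952/(2π·13.4) = 0.002318 m·K/W
  R'_vermiculite board = ln(0.0996/0.0502)/(2πk) = 0.6851/(2π·0.0551) = 1.979 m·K/W
  R'_diatomaceous earth = ln(0.133/0.0996)/(2πk) = 0.2892/(2π·0.110) = 0.4184 m·K/W
ΣR = 0.002318 + 1.979 + 0.4184 = 2.400 m·K/W
Q' = ΔT/ΣR = (573 K − 303.8 K)/2.400 = 112 W/m

Q' = 112 W/m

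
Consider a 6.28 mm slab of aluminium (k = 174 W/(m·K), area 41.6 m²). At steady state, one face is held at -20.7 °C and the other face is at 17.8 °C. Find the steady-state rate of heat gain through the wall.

Q = 44400 kW

Q = kA·ΔT/L = 174 × 41.6 × |-20.7 °C − 17.8 °C| / 0.00628 = 4.44×10^7 W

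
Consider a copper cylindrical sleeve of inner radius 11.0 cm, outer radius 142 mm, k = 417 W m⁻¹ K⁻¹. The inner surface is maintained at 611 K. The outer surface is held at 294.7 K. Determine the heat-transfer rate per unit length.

Q' = 2πk·ΔT/ln(r₂/r₁) = 2π × 417 × 316.3 / ln(0.142/0.110) = 3.25×10^6 W/m

Q' = 3250 kW/m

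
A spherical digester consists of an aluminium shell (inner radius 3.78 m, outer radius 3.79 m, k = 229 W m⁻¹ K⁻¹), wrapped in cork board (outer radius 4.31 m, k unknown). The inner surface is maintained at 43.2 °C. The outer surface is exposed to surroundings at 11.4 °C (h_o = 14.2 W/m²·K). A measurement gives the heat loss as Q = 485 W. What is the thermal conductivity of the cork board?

ΣR = ΔT/Q = |43.2 − 11.4|/485 = 0.06557 K/W
Known resistances:
  R_aluminium = (1/3.78 − 1/3.79)/(4πk) = 6.980×10^-4/(4π·229) = 2.426×10^-7 K/W
  R_conv,out = 1/(4πr²h) = 1/(4π·4.31²·14.2) = 3.017×10^-4 K/W
R_cork board = ΣR − ΣR_known = 0.06557 − 3.019×10^-4 = 0.06527 K/W
(1/r₁−1/r₂)/(4πk) = 0.06527 ⇒ k = 0.03183/(4π·0.06527) = 0.0388 W/m·K

k = 0.0388 W/m·K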